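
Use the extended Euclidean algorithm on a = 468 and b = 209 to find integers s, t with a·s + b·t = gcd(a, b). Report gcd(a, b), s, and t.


Euclidean algorithm on (468, 209) — divide until remainder is 0:
  468 = 2 · 209 + 50
  209 = 4 · 50 + 9
  50 = 5 · 9 + 5
  9 = 1 · 5 + 4
  5 = 1 · 4 + 1
  4 = 4 · 1 + 0
gcd(468, 209) = 1.
Track Bezout coefficients alongside the remainders: start with r₀ = 468 = a·1 + b·0 (s = 1, t = 0) and r₁ = 209 = a·0 + b·1 (s = 0, t = 1); each new remainder r_{k+1} = r_{k-1} − q_k·r_k inherits s_{k+1} = s_{k-1} − q_k·s_k, t_{k+1} = t_{k-1} − q_k·t_k, so r_k = a·s_k + b·t_k at every step:
  q = 2: r = 50, s = 1 − 2·0 = 1, t = 0 − 2·1 = -2  (check: 468·1 + 209·(-2) = 50)
  q = 4: r = 9, s = 0 − 4·1 = -4, t = 1 − 4·(-2) = 9  (check: 468·(-4) + 209·9 = 9)
  q = 5: r = 5, s = 1 − 5·(-4) = 21, t = -2 − 5·9 = -47  (check: 468·21 + 209·(-47) = 5)
  q = 1: r = 4, s = -4 − 1·21 = -25, t = 9 − 1·(-47) = 56  (check: 468·(-25) + 209·56 = 4)
  q = 1: r = 1, s = 21 − 1·(-25) = 46, t = -47 − 1·56 = -103  (check: 468·46 + 209·(-103) = 1)
The row with r = 1 (the gcd) gives the Bezout coefficients s = 46, t = -103.
Result: 468 · (46) + 209 · (-103) = 1.

gcd(468, 209) = 1; s = 46, t = -103 (check: 468·46 + 209·(-103) = 1).


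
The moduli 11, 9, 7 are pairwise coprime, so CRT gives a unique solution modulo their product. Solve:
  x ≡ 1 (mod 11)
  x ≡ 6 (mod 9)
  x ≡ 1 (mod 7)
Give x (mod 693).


Moduli 11, 9, 7 are pairwise coprime; by CRT there is a unique solution modulo M = 11 · 9 · 7 = 693.
Solve pairwise, accumulating the modulus:
  Start with x ≡ 1 (mod 11).
  Combine with x ≡ 6 (mod 9): since gcd(11, 9) = 1, we get a unique residue mod 99.
    Write x = 1 + 11·t and substitute into x ≡ 6 (mod 9): 11·t ≡ 6 − 1 = 5 (mod 9).
    Reduce coefficients mod 9: 2·t ≡ 5 (mod 9).
    The inverse of 2 mod 9 is 5 (since 2·5 = 10 = 1·9 + 1), so t ≡ 5·5 = 25 ≡ 7 (mod 9).
    Then x = 1 + 11·7 = 78, valid modulo lcm(11, 9) = 99: x ≡ 78 (mod 99).
  Combine with x ≡ 1 (mod 7): since gcd(99, 7) = 1, we get a unique residue mod 693.
    Write x = 78 + 99·t and substitute into x ≡ 1 (mod 7): 99·t ≡ 1 − 78 = -77 (mod 7).
    Reduce coefficients mod 7: 1·t ≡ 0 (mod 7).
    So t ≡ 0 (mod 7).
    Then x = 78 + 99·0 = 78, valid modulo lcm(99, 7) = 693: x ≡ 78 (mod 693).
Verify: 78 mod 11 = 1 ✓, 78 mod 9 = 6 ✓, 78 mod 7 = 1 ✓.

x ≡ 78 (mod 693).


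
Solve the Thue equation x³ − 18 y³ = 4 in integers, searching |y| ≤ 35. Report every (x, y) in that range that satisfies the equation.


The equation is x³ - 18y³ = 4. For fixed y, x³ = 18·y³ + 4, so a solution requires the RHS to be a perfect cube.
Strategy: iterate y from -35 to 35, compute RHS = 18·y³ + 4, and check whether it is a (positive or negative) perfect cube.
Check small values of y:
  y = 0: RHS = 4 is not a perfect cube.
  y = 1: RHS = 22 is not a perfect cube.
  y = -1: RHS = -14 is not a perfect cube.
  y = 2: RHS = 148 is not a perfect cube.
  y = -2: RHS = -140 is not a perfect cube.
  y = 3: RHS = 490 is not a perfect cube.
  y = -3: RHS = -482 is not a perfect cube.
Continuing the search up to |y| = 35 finds no solutions either.
No (x, y) in the scanned range satisfies the equation.

No integer solutions with |y| ≤ 35.


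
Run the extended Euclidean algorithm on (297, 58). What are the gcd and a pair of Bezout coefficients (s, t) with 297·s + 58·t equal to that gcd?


Euclidean algorithm on (297, 58) — divide until remainder is 0:
  297 = 5 · 58 + 7
  58 = 8 · 7 + 2
  7 = 3 · 2 + 1
  2 = 2 · 1 + 0
gcd(297, 58) = 1.
Track Bezout coefficients alongside the remainders: start with r₀ = 297 = a·1 + b·0 (s = 1, t = 0) and r₁ = 58 = a·0 + b·1 (s = 0, t = 1); each new remainder r_{k+1} = r_{k-1} − q_k·r_k inherits s_{k+1} = s_{k-1} − q_k·s_k, t_{k+1} = t_{k-1} − q_k·t_k, so r_k = a·s_k + b·t_k at every step:
  q = 5: r = 7, s = 1 − 5·0 = 1, t = 0 − 5·1 = -5  (check: 297·1 + 58·(-5) = 7)
  q = 8: r = 2, s = 0 − 8·1 = -8, t = 1 − 8·(-5) = 41  (check: 297·(-8) + 58·41 = 2)
  q = 3: r = 1, s = 1 − 3·(-8) = 25, t = -5 − 3·41 = -128  (check: 297·25 + 58·(-128) = 1)
The row with r = 1 (the gcd) gives the Bezout coefficients s = 25, t = -128.
Result: 297 · (25) + 58 · (-128) = 1.

gcd(297, 58) = 1; s = 25, t = -128 (check: 297·25 + 58·(-128) = 1).


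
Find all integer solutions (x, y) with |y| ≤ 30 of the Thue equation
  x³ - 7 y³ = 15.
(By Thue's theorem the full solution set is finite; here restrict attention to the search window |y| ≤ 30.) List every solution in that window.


The equation is x³ - 7y³ = 15. For fixed y, x³ = 7·y³ + 15, so a solution requires the RHS to be a perfect cube.
Strategy: iterate y from -30 to 30, compute RHS = 7·y³ + 15, and check whether it is a (positive or negative) perfect cube.
Check small values of y:
  y = 0: RHS = 15 is not a perfect cube.
  y = 1: RHS = 22 is not a perfect cube.
  y = -1: RHS = 8 = (2)³ ⇒ x = 2 works.
  y = 2: RHS = 71 is not a perfect cube.
  y = -2: RHS = -41 is not a perfect cube.
  y = 3: RHS = 204 is not a perfect cube.
  y = -3: RHS = -174 is not a perfect cube.
Continuing, at y = 23: RHS = 85184 = (44)³ ⇒ x = 44 works.
Searching the remaining y in |y| ≤ 30 finds no further solutions.
Collected solutions: (2, -1), (44, 23).

Solutions (with |y| ≤ 30): (2, -1), (44, 23).


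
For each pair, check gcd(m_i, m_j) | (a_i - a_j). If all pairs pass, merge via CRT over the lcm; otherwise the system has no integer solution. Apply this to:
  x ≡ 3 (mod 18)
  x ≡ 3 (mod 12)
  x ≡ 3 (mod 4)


Moduli 18, 12, 4 are not pairwise coprime, so CRT works modulo lcm(m_i) when all pairwise compatibility conditions hold.
Pairwise compatibility: gcd(m_i, m_j) must divide a_i - a_j for every pair.
Merge one congruence at a time:
  Start: x ≡ 3 (mod 18).
  Combine with x ≡ 3 (mod 12): gcd(18, 12) = 6; 3 - 3 = 0, which IS divisible by 6, so compatible.
    Write x = 3 + 18·t and substitute into x ≡ 3 (mod 12): 18·t ≡ 3 − 3 = 0 (mod 12).
    Divide the congruence (and modulus) by g = 6: 3·t ≡ 0 (mod 2).
    Reduce coefficients mod 2: 1·t ≡ 0 (mod 2).
    So t ≡ 0 (mod 2).
    Then x = 3 + 18·0 = 3, valid modulo lcm(18, 12) = 36: x ≡ 3 (mod 36).
  Combine with x ≡ 3 (mod 4): gcd(36, 4) = 4; 3 - 3 = 0, which IS divisible by 4, so compatible.
    Write x = 3 + 36·t and substitute into x ≡ 3 (mod 4): 36·t ≡ 3 − 3 = 0 (mod 4).
    Divide the congruence (and modulus) by g = 4: 9·t ≡ 0 (mod 1).
    Modulo 1 every t works; take t = 0.
    Then x = 3 + 36·0 = 3, valid modulo lcm(36, 4) = 36: x ≡ 3 (mod 36).
Verify: 3 mod 18 = 3, 3 mod 12 = 3, 3 mod 4 = 3.

x ≡ 3 (mod 36).


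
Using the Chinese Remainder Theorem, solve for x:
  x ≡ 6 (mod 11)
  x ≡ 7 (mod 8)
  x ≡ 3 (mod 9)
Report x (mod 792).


Moduli 11, 8, 9 are pairwise coprime; by CRT there is a unique solution modulo M = 11 · 8 · 9 = 792.
Solve pairwise, accumulating the modulus:
  Start with x ≡ 6 (mod 11).
  Combine with x ≡ 7 (mod 8): since gcd(11, 8) = 1, we get a unique residue mod 88.
    Write x = 6 + 11·t and substitute into x ≡ 7 (mod 8): 11·t ≡ 7 − 6 = 1 (mod 8).
    Reduce coefficients mod 8: 3·t ≡ 1 (mod 8).
    The inverse of 3 mod 8 is 3 (since 3·3 = 9 = 1·8 + 1), so t ≡ 3·1 = 3 ≡ 3 (mod 8).
    Then x = 6 + 11·3 = 39, valid modulo lcm(11, 8) = 88: x ≡ 39 (mod 88).
  Combine with x ≡ 3 (mod 9): since gcd(88, 9) = 1, we get a unique residue mod 792.
    Write x = 39 + 88·t and substitute into x ≡ 3 (mod 9): 88·t ≡ 3 − 39 = -36 (mod 9).
    Reduce coefficients mod 9: 7·t ≡ 0 (mod 9).
    The inverse of 7 mod 9 is 4 (since 7·4 = 28 = 3·9 + 1), so t ≡ 4·0 = 0 ≡ 0 (mod 9).
    Then x = 39 + 88·0 = 39, valid modulo lcm(88, 9) = 792: x ≡ 39 (mod 792).
Verify: 39 mod 11 = 6 ✓, 39 mod 8 = 7 ✓, 39 mod 9 = 3 ✓.

x ≡ 39 (mod 792).


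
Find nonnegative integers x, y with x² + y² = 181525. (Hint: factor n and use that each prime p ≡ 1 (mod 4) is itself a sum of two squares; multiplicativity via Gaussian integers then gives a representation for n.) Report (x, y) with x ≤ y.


Step 1: Factor n = 181525 = 5^2 · 53 · 137.
Step 2: Check the mod-4 condition on each prime factor: 5 ≡ 1 (mod 4), exponent 2; 53 ≡ 1 (mod 4), exponent 1; 137 ≡ 1 (mod 4), exponent 1.
All primes ≡ 3 (mod 4) appear to even exponent (or don't appear), so by the two-squares theorem n IS expressible as a sum of two squares.
Step 3: Build a representation. Group n = k² · m with k = 5 and m = 53 · 137 = 7261 (a product of primes ≡ 1 (mod 4)); a representation of m scales to one of n via (k·x)² + (k·y)² = k²(x² + y²). Each prime p ≡ 1 (mod 4) is itself a sum of two squares; find a² by testing p − a² for a perfect square:
  53: 53 − 1² = 52, 53 − 2² = 49 = 7² ⇒ 53 = 2² + 7².
  137: 137 − 1² = 136, 137 − 2² = 133, 137 − 3² = 128, 137 − 4² = 121 = 11² ⇒ 137 = 4² + 11².
  Combine using the Brahmagupta–Fibonacci identity (a² + b²)(c² + d²) = (ac − bd)² + (ad + bc)² = (ac + bd)² + (ad − bc)²:
  53 · 137 = 7261: from (2² + 7²)(4² + 11²), take (2·4 − 7·11, 2·11 + 7·4) = (8 − 77, 22 + 28) = (-69, 50); dropping signs (only squares matter) gives (69, 50); check 69² + 50² = 4761 + 2500 = 7261 ✓.
  Scale by k = 5: (5·69, 5·50) = (345, 250).
Step 4: Order so x ≤ y and verify: 250² + 345² = 62500 + 119025 = 181525 = n. ✓

n = 181525 = 250² + 345² (one valid representation with x ≤ y).


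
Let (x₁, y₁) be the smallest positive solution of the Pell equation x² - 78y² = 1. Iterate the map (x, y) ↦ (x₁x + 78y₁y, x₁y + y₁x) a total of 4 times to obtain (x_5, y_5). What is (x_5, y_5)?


Step 1: Find the fundamental solution (x₁, y₁) of x² - 78y² = 1.
  Expand √78 as a continued fraction. a₀ = ⌊√78⌋ = 8; iterate m_{k+1} = d_k·a_k − m_k, d_{k+1} = (78 − m_{k+1}²)/d_k, a_{k+1} = ⌊(a₀ + m_{k+1})/d_{k+1}⌋ (starting m₀ = 0, d₀ = 1), with convergents p_k = a_k·p_{k-1} + p_{k-2}, q_k = a_k·q_{k-1} + q_{k-2} (p₋₁ = 1, q₋₁ = 0):
  k = 0: a₀ = 8; p₀/q₀ = 8/1; p₀² − 78·q₀² = 64 − 78 = -14.
  k = 1: m = 8, d = 14, a = ⌊(8 + 8)/14⌋ = 1; p/q = (1·8 + 1)/(1·1 + 0) = 9/1; p² − 78·q² = 81 − 78 = 3.
  k = 2: m = 6, d = 3, a = ⌊(8 + 6)/3⌋ = 4; p/q = (4·9 + 8)/(4·1 + 1) = 44/5; p² − 78·q² = 1936 − 1950 = -14.
  k = 3: m = 6, d = 14, a = ⌊(8 + 6)/14⌋ = 1; p/q = (1·44 + 9)/(1·5 + 1) = 53/6; p² − 78·q² = 2809 − 2808 = 1.
  The first convergent with p² − 78·q² = 1 gives the fundamental solution (x₁, y₁) = (53, 6).
Step 2: Apply the recurrence (x_{n+1}, y_{n+1}) = (x₁x_n + 78y₁y_n, x₁y_n + y₁x_n) repeatedly.
  From (x_1, y_1) = (53, 6): x_2 = 53·53 + 78·6·6 = 5617; y_2 = 53·6 + 6·53 = 636.
  From (x_2, y_2) = (5617, 636): x_3 = 53·5617 + 78·6·636 = 595349; y_3 = 53·636 + 6·5617 = 67410.
  From (x_3, y_3) = (595349, 67410): x_4 = 53·595349 + 78·6·67410 = 63101377; y_4 = 53·67410 + 6·595349 = 7144824.
  From (x_4, y_4) = (63101377, 7144824): x_5 = 53·63101377 + 78·6·7144824 = 6688150613; y_5 = 53·7144824 + 6·63101377 = 757283934.
Step 3: Verify x_5² - 78·y_5² = 44731358622172275769 - 44731358622172275768 = 1 (should be 1). ✓

(x_1, y_1) = (53, 6); (x_5, y_5) = (6688150613, 757283934).


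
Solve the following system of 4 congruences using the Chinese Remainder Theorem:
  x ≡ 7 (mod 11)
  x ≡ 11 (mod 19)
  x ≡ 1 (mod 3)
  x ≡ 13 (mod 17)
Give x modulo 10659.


Product of moduli M = 11 · 19 · 3 · 17 = 10659.
Merge one congruence at a time:
  Start: x ≡ 7 (mod 11).
  Combine with x ≡ 11 (mod 19); new modulus lcm = 209.
    Write x = 7 + 11·t and substitute into x ≡ 11 (mod 19): 11·t ≡ 11 − 7 = 4 (mod 19).
    The inverse of 11 mod 19 is 7 (since 11·7 = 77 = 4·19 + 1), so t ≡ 7·4 = 28 ≡ 9 (mod 19).
    Then x = 7 + 11·9 = 106, valid modulo lcm(11, 19) = 209: x ≡ 106 (mod 209).
  Combine with x ≡ 1 (mod 3); new modulus lcm = 627.
    Write x = 106 + 209·t and substitute into x ≡ 1 (mod 3): 209·t ≡ 1 − 106 = -105 (mod 3).
    Reduce coefficients mod 3: 2·t ≡ 0 (mod 3).
    The inverse of 2 mod 3 is 2 (since 2·2 = 4 = 1·3 + 1), so t ≡ 2·0 = 0 ≡ 0 (mod 3).
    Then x = 106 + 209·0 = 106, valid modulo lcm(209, 3) = 627: x ≡ 106 (mod 627).
  Combine with x ≡ 13 (mod 17); new modulus lcm = 10659.
    Write x = 106 + 627·t and substitute into x ≡ 13 (mod 17): 627·t ≡ 13 − 106 = -93 (mod 17).
    Reduce coefficients mod 17: 15·t ≡ 9 (mod 17).
    The inverse of 15 mod 17 is 8 (since 15·8 = 120 = 7·17 + 1), so t ≡ 8·9 = 72 ≡ 4 (mod 17).
    Then x = 106 + 627·4 = 2614, valid modulo lcm(627, 17) = 10659: x ≡ 2614 (mod 10659).
Verify against each original: 2614 mod 11 = 7, 2614 mod 19 = 11, 2614 mod 3 = 1, 2614 mod 17 = 13.

x ≡ 2614 (mod 10659).


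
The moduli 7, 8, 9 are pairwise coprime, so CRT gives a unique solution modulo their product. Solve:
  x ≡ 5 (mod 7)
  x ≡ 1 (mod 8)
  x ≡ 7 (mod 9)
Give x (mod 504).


Moduli 7, 8, 9 are pairwise coprime; by CRT there is a unique solution modulo M = 7 · 8 · 9 = 504.
Solve pairwise, accumulating the modulus:
  Start with x ≡ 5 (mod 7).
  Combine with x ≡ 1 (mod 8): since gcd(7, 8) = 1, we get a unique residue mod 56.
    Write x = 5 + 7·t and substitute into x ≡ 1 (mod 8): 7·t ≡ 1 − 5 = -4 (mod 8).
    Reduce coefficients mod 8: 7·t ≡ 4 (mod 8).
    The inverse of 7 mod 8 is 7 (since 7·7 = 49 = 6·8 + 1), so t ≡ 7·4 = 28 ≡ 4 (mod 8).
    Then x = 5 + 7·4 = 33, valid modulo lcm(7, 8) = 56: x ≡ 33 (mod 56).
  Combine with x ≡ 7 (mod 9): since gcd(56, 9) = 1, we get a unique residue mod 504.
    Write x = 33 + 56·t and substitute into x ≡ 7 (mod 9): 56·t ≡ 7 − 33 = -26 (mod 9).
    Reduce coefficients mod 9: 2·t ≡ 1 (mod 9).
    The inverse of 2 mod 9 is 5 (since 2·5 = 10 = 1·9 + 1), so t ≡ 5·1 = 5 ≡ 5 (mod 9).
    Then x = 33 + 56·5 = 313, valid modulo lcm(56, 9) = 504: x ≡ 313 (mod 504).
Verify: 313 mod 7 = 5 ✓, 313 mod 8 = 1 ✓, 313 mod 9 = 7 ✓.

x ≡ 313 (mod 504).


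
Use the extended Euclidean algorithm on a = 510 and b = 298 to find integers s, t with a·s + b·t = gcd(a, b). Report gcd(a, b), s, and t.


Euclidean algorithm on (510, 298) — divide until remainder is 0:
  510 = 1 · 298 + 212
  298 = 1 · 212 + 86
  212 = 2 · 86 + 40
  86 = 2 · 40 + 6
  40 = 6 · 6 + 4
  6 = 1 · 4 + 2
  4 = 2 · 2 + 0
gcd(510, 298) = 2.
Track Bezout coefficients alongside the remainders: start with r₀ = 510 = a·1 + b·0 (s = 1, t = 0) and r₁ = 298 = a·0 + b·1 (s = 0, t = 1); each new remainder r_{k+1} = r_{k-1} − q_k·r_k inherits s_{k+1} = s_{k-1} − q_k·s_k, t_{k+1} = t_{k-1} − q_k·t_k, so r_k = a·s_k + b·t_k at every step:
  q = 1: r = 212, s = 1 − 1·0 = 1, t = 0 − 1·1 = -1  (check: 510·1 + 298·(-1) = 212)
  q = 1: r = 86, s = 0 − 1·1 = -1, t = 1 − 1·(-1) = 2  (check: 510·(-1) + 298·2 = 86)
  q = 2: r = 40, s = 1 − 2·(-1) = 3, t = -1 − 2·2 = -5  (check: 510·3 + 298·(-5) = 40)
  q = 2: r = 6, s = -1 − 2·3 = -7, t = 2 − 2·(-5) = 12  (check: 510·(-7) + 298·12 = 6)
  q = 6: r = 4, s = 3 − 6·(-7) = 45, t = -5 − 6·12 = -77  (check: 510·45 + 298·(-77) = 4)
  q = 1: r = 2, s = -7 − 1·45 = -52, t = 12 − 1·(-77) = 89  (check: 510·(-52) + 298·89 = 2)
The row with r = 2 (the gcd) gives the Bezout coefficients s = -52, t = 89.
Result: 510 · (-52) + 298 · (89) = 2.

gcd(510, 298) = 2; s = -52, t = 89 (check: 510·(-52) + 298·89 = 2).


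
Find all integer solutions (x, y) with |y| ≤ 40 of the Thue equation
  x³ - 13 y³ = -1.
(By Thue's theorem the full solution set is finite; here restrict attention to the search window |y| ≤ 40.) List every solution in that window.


The equation is x³ - 13y³ = -1. For fixed y, x³ = 13·y³ − 1, so a solution requires the RHS to be a perfect cube.
Strategy: iterate y from -40 to 40, compute RHS = 13·y³ − 1, and check whether it is a (positive or negative) perfect cube.
Check small values of y:
  y = 0: RHS = -1 = (-1)³ ⇒ x = -1 works.
  y = 1: RHS = 12 is not a perfect cube.
  y = -1: RHS = -14 is not a perfect cube.
  y = 2: RHS = 103 is not a perfect cube.
  y = -2: RHS = -105 is not a perfect cube.
  y = 3: RHS = 350 is not a perfect cube.
  y = -3: RHS = -352 is not a perfect cube.
Continuing the search up to |y| = 40 finds no further solutions beyond those listed.
Collected solutions: (-1, 0).

Solutions (with |y| ≤ 40): (-1, 0).


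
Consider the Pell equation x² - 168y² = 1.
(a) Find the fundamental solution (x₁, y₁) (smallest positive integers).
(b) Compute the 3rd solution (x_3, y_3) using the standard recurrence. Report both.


Step 1: Find the fundamental solution (x₁, y₁) of x² - 168y² = 1.
  Expand √168 as a continued fraction. a₀ = ⌊√168⌋ = 12; iterate m_{k+1} = d_k·a_k − m_k, d_{k+1} = (168 − m_{k+1}²)/d_k, a_{k+1} = ⌊(a₀ + m_{k+1})/d_{k+1}⌋ (starting m₀ = 0, d₀ = 1), with convergents p_k = a_k·p_{k-1} + p_{k-2}, q_k = a_k·q_{k-1} + q_{k-2} (p₋₁ = 1, q₋₁ = 0):
  k = 0: a₀ = 12; p₀/q₀ = 12/1; p₀² − 168·q₀² = 144 − 168 = -24.
  k = 1: m = 12, d = 24, a = ⌊(12 + 12)/24⌋ = 1; p/q = (1·12 + 1)/(1·1 + 0) = 13/1; p² − 168·q² = 169 − 168 = 1.
  The first convergent with p² − 168·q² = 1 gives the fundamental solution (x₁, y₁) = (13, 1).
Step 2: Apply the recurrence (x_{n+1}, y_{n+1}) = (x₁x_n + 168y₁y_n, x₁y_n + y₁x_n) repeatedly.
  From (x_1, y_1) = (13, 1): x_2 = 13·13 + 168·1·1 = 337; y_2 = 13·1 + 1·13 = 26.
  From (x_2, y_2) = (337, 26): x_3 = 13·337 + 168·1·26 = 8749; y_3 = 13·26 + 1·337 = 675.
Step 3: Verify x_3² - 168·y_3² = 76545001 - 76545000 = 1 (should be 1). ✓

(x_1, y_1) = (13, 1); (x_3, y_3) = (8749, 675).


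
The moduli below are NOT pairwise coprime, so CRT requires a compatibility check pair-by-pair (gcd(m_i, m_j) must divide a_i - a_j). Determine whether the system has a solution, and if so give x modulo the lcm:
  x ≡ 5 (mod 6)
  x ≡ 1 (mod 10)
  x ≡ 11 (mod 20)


Moduli 6, 10, 20 are not pairwise coprime, so CRT works modulo lcm(m_i) when all pairwise compatibility conditions hold.
Pairwise compatibility: gcd(m_i, m_j) must divide a_i - a_j for every pair.
Merge one congruence at a time:
  Start: x ≡ 5 (mod 6).
  Combine with x ≡ 1 (mod 10): gcd(6, 10) = 2; 1 - 5 = -4, which IS divisible by 2, so compatible.
    Write x = 5 + 6·t and substitute into x ≡ 1 (mod 10): 6·t ≡ 1 − 5 = -4 (mod 10).
    Divide the congruence (and modulus) by g = 2: 3·t ≡ -2 (mod 5).
    Reduce coefficients mod 5: 3·t ≡ 3 (mod 5).
    The inverse of 3 mod 5 is 2 (since 3·2 = 6 = 1·5 + 1), so t ≡ 2·3 = 6 ≡ 1 (mod 5).
    Then x = 5 + 6·1 = 11, valid modulo lcm(6, 10) = 30: x ≡ 11 (mod 30).
  Combine with x ≡ 11 (mod 20): gcd(30, 20) = 10; 11 - 11 = 0, which IS divisible by 10, so compatible.
    Write x = 11 + 30·t and substitute into x ≡ 11 (mod 20): 30·t ≡ 11 − 11 = 0 (mod 20).
    Divide the congruence (and modulus) by g = 10: 3·t ≡ 0 (mod 2).
    Reduce coefficients mod 2: 1·t ≡ 0 (mod 2).
    So t ≡ 0 (mod 2).
    Then x = 11 + 30·0 = 11, valid modulo lcm(30, 20) = 60: x ≡ 11 (mod 60).
Verify: 11 mod 6 = 5, 11 mod 10 = 1, 11 mod 20 = 11.

x ≡ 11 (mod 60).


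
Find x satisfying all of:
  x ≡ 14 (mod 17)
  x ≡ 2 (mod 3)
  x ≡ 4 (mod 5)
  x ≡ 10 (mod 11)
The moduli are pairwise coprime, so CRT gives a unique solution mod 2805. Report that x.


Product of moduli M = 17 · 3 · 5 · 11 = 2805.
Merge one congruence at a time:
  Start: x ≡ 14 (mod 17).
  Combine with x ≡ 2 (mod 3); new modulus lcm = 51.
    Write x = 14 + 17·t and substitute into x ≡ 2 (mod 3): 17·t ≡ 2 − 14 = -12 (mod 3).
    Reduce coefficients mod 3: 2·t ≡ 0 (mod 3).
    The inverse of 2 mod 3 is 2 (since 2·2 = 4 = 1·3 + 1), so t ≡ 2·0 = 0 ≡ 0 (mod 3).
    Then x = 14 + 17·0 = 14, valid modulo lcm(17, 3) = 51: x ≡ 14 (mod 51).
  Combine with x ≡ 4 (mod 5); new modulus lcm = 255.
    Write x = 14 + 51·t and substitute into x ≡ 4 (mod 5): 51·t ≡ 4 − 14 = -10 (mod 5).
    Reduce coefficients mod 5: 1·t ≡ 0 (mod 5).
    So t ≡ 0 (mod 5).
    Then x = 14 + 51·0 = 14, valid modulo lcm(51, 5) = 255: x ≡ 14 (mod 255).
  Combine with x ≡ 10 (mod 11); new modulus lcm = 2805.
    Write x = 14 + 255·t and substitute into x ≡ 10 (mod 11): 255·t ≡ 10 − 14 = -4 (mod 11).
    Reduce coefficients mod 11: 2·t ≡ 7 (mod 11).
    The inverse of 2 mod 11 is 6 (since 2·6 = 12 = 1·11 + 1), so t ≡ 6·7 = 42 ≡ 9 (mod 11).
    Then x = 14 + 255·9 = 2309, valid modulo lcm(255, 11) = 2805: x ≡ 2309 (mod 2805).
Verify against each original: 2309 mod 17 = 14, 2309 mod 3 = 2, 2309 mod 5 = 4, 2309 mod 11 = 10.

x ≡ 2309 (mod 2805).


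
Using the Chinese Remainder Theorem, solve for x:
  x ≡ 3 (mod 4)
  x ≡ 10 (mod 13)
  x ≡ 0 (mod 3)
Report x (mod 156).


Moduli 4, 13, 3 are pairwise coprime; by CRT there is a unique solution modulo M = 4 · 13 · 3 = 156.
Solve pairwise, accumulating the modulus:
  Start with x ≡ 3 (mod 4).
  Combine with x ≡ 10 (mod 13): since gcd(4, 13) = 1, we get a unique residue mod 52.
    Write x = 3 + 4·t and substitute into x ≡ 10 (mod 13): 4·t ≡ 10 − 3 = 7 (mod 13).
    The inverse of 4 mod 13 is 10 (since 4·10 = 40 = 3·13 + 1), so t ≡ 10·7 = 70 ≡ 5 (mod 13).
    Then x = 3 + 4·5 = 23, valid modulo lcm(4, 13) = 52: x ≡ 23 (mod 52).
  Combine with x ≡ 0 (mod 3): since gcd(52, 3) = 1, we get a unique residue mod 156.
    Write x = 23 + 52·t and substitute into x ≡ 0 (mod 3): 52·t ≡ 0 − 23 = -23 (mod 3).
    Reduce coefficients mod 3: 1·t ≡ 1 (mod 3).
    So t ≡ 1 (mod 3).
    Then x = 23 + 52·1 = 75, valid modulo lcm(52, 3) = 156: x ≡ 75 (mod 156).
Verify: 75 mod 4 = 3 ✓, 75 mod 13 = 10 ✓, 75 mod 3 = 0 ✓.

x ≡ 75 (mod 156).


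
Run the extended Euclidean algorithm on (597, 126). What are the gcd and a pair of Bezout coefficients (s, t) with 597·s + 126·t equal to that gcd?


Euclidean algorithm on (597, 126) — divide until remainder is 0:
  597 = 4 · 126 + 93
  126 = 1 · 93 + 33
  93 = 2 · 33 + 27
  33 = 1 · 27 + 6
  27 = 4 · 6 + 3
  6 = 2 · 3 + 0
gcd(597, 126) = 3.
Track Bezout coefficients alongside the remainders: start with r₀ = 597 = a·1 + b·0 (s = 1, t = 0) and r₁ = 126 = a·0 + b·1 (s = 0, t = 1); each new remainder r_{k+1} = r_{k-1} − q_k·r_k inherits s_{k+1} = s_{k-1} − q_k·s_k, t_{k+1} = t_{k-1} − q_k·t_k, so r_k = a·s_k + b·t_k at every step:
  q = 4: r = 93, s = 1 − 4·0 = 1, t = 0 − 4·1 = -4  (check: 597·1 + 126·(-4) = 93)
  q = 1: r = 33, s = 0 − 1·1 = -1, t = 1 − 1·(-4) = 5  (check: 597·(-1) + 126·5 = 33)
  q = 2: r = 27, s = 1 − 2·(-1) = 3, t = -4 − 2·5 = -14  (check: 597·3 + 126·(-14) = 27)
  q = 1: r = 6, s = -1 − 1·3 = -4, t = 5 − 1·(-14) = 19  (check: 597·(-4) + 126·19 = 6)
  q = 4: r = 3, s = 3 − 4·(-4) = 19, t = -14 − 4·19 = -90  (check: 597·19 + 126·(-90) = 3)
The row with r = 3 (the gcd) gives the Bezout coefficients s = 19, t = -90.
Result: 597 · (19) + 126 · (-90) = 3.

gcd(597, 126) = 3; s = 19, t = -90 (check: 597·19 + 126·(-90) = 3).


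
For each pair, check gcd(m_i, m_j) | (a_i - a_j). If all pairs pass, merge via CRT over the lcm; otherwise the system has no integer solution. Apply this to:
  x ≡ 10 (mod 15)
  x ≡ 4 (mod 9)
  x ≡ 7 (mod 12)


Moduli 15, 9, 12 are not pairwise coprime, so CRT works modulo lcm(m_i) when all pairwise compatibility conditions hold.
Pairwise compatibility: gcd(m_i, m_j) must divide a_i - a_j for every pair.
Merge one congruence at a time:
  Start: x ≡ 10 (mod 15).
  Combine with x ≡ 4 (mod 9): gcd(15, 9) = 3; 4 - 10 = -6, which IS divisible by 3, so compatible.
    Write x = 10 + 15·t and substitute into x ≡ 4 (mod 9): 15·t ≡ 4 − 10 = -6 (mod 9).
    Divide the congruence (and modulus) by g = 3: 5·t ≡ -2 (mod 3).
    Reduce coefficients mod 3: 2·t ≡ 1 (mod 3).
    The inverse of 2 mod 3 is 2 (since 2·2 = 4 = 1·3 + 1), so t ≡ 2·1 = 2 ≡ 2 (mod 3).
    Then x = 10 + 15·2 = 40, valid modulo lcm(15, 9) = 45: x ≡ 40 (mod 45).
  Combine with x ≡ 7 (mod 12): gcd(45, 12) = 3; 7 - 40 = -33, which IS divisible by 3, so compatible.
    Write x = 40 + 45·t and substitute into x ≡ 7 (mod 12): 45·t ≡ 7 − 40 = -33 (mod 12).
    Divide the congruence (and modulus) by g = 3: 15·t ≡ -11 (mod 4).
    Reduce coefficients mod 4: 3·t ≡ 1 (mod 4).
    The inverse of 3 mod 4 is 3 (since 3·3 = 9 = 2·4 + 1), so t ≡ 3·1 = 3 ≡ 3 (mod 4).
    Then x = 40 + 45·3 = 175, valid modulo lcm(45, 12) = 180: x ≡ 175 (mod 180).
Verify: 175 mod 15 = 10, 175 mod 9 = 4, 175 mod 12 = 7.

x ≡ 175 (mod 180).


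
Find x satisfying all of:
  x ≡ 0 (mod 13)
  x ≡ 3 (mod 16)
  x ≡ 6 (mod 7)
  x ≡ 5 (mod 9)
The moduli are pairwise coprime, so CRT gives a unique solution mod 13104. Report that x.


Product of moduli M = 13 · 16 · 7 · 9 = 13104.
Merge one congruence at a time:
  Start: x ≡ 0 (mod 13).
  Combine with x ≡ 3 (mod 16); new modulus lcm = 208.
    Write x = 0 + 13·t and substitute into x ≡ 3 (mod 16): 13·t ≡ 3 − 0 = 3 (mod 16).
    The inverse of 13 mod 16 is 5 (since 13·5 = 65 = 4·16 + 1), so t ≡ 5·3 = 15 ≡ 15 (mod 16).
    Then x = 0 + 13·15 = 195, valid modulo lcm(13, 16) = 208: x ≡ 195 (mod 208).
  Combine with x ≡ 6 (mod 7); new modulus lcm = 1456.
    Write x = 195 + 208·t and substitute into x ≡ 6 (mod 7): 208·t ≡ 6 − 195 = -189 (mod 7).
    Reduce coefficients mod 7: 5·t ≡ 0 (mod 7).
    The inverse of 5 mod 7 is 3 (since 5·3 = 15 = 2·7 + 1), so t ≡ 3·0 = 0 ≡ 0 (mod 7).
    Then x = 195 + 208·0 = 195, valid modulo lcm(208, 7) = 1456: x ≡ 195 (mod 1456).
  Combine with x ≡ 5 (mod 9); new modulus lcm = 13104.
    Write x = 195 + 1456·t and substitute into x ≡ 5 (mod 9): 1456·t ≡ 5 − 195 = -190 (mod 9).
    Reduce coefficients mod 9: 7·t ≡ 8 (mod 9).
    The inverse of 7 mod 9 is 4 (since 7·4 = 28 = 3·9 + 1), so t ≡ 4·8 = 32 ≡ 5 (mod 9).
    Then x = 195 + 1456·5 = 7475, valid modulo lcm(1456, 9) = 13104: x ≡ 7475 (mod 13104).
Verify against each original: 7475 mod 13 = 0, 7475 mod 16 = 3, 7475 mod 7 = 6, 7475 mod 9 = 5.

x ≡ 7475 (mod 13104).


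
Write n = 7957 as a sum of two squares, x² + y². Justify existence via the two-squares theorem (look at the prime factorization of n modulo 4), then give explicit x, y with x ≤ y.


Step 1: Factor n = 7957 = 73 · 109.
Step 2: Check the mod-4 condition on each prime factor: 73 ≡ 1 (mod 4), exponent 1; 109 ≡ 1 (mod 4), exponent 1.
All primes ≡ 3 (mod 4) appear to even exponent (or don't appear), so by the two-squares theorem n IS expressible as a sum of two squares.
Step 3: Build a representation. Here n = 73 · 109 is a product of primes ≡ 1 (mod 4). Each prime p ≡ 1 (mod 4) is itself a sum of two squares; find a² by testing p − a² for a perfect square:
  73: 73 − 1² = 72, 73 − 2² = 69, 73 − 3² = 64 = 8² ⇒ 73 = 3² + 8².
  109: 109 − 1² = 108, 109 − 2² = 105, 109 − 3² = 100 = 10² ⇒ 109 = 3² + 10².
  Combine using the Brahmagupta–Fibonacci identity (a² + b²)(c² + d²) = (ac − bd)² + (ad + bc)² = (ac + bd)² + (ad − bc)²:
  73 · 109 = 7957: from (3² + 8²)(3² + 10²), take (3·3 − 8·10, 3·10 + 8·3) = (9 − 80, 30 + 24) = (-71, 54); dropping signs (only squares matter) gives (71, 54); check 71² + 54² = 5041 + 2916 = 7957 ✓.
Step 4: Order so x ≤ y and verify: 54² + 71² = 2916 + 5041 = 7957 = n. ✓

n = 7957 = 54² + 71² (one valid representation with x ≤ y).


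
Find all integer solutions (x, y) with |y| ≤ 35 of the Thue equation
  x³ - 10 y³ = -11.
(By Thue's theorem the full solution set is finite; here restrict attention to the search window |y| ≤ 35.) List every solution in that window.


The equation is x³ - 10y³ = -11. For fixed y, x³ = 10·y³ − 11, so a solution requires the RHS to be a perfect cube.
Strategy: iterate y from -35 to 35, compute RHS = 10·y³ − 11, and check whether it is a (positive or negative) perfect cube.
Check small values of y:
  y = 0: RHS = -11 is not a perfect cube.
  y = 1: RHS = -1 = (-1)³ ⇒ x = -1 works.
  y = -1: RHS = -21 is not a perfect cube.
  y = 2: RHS = 69 is not a perfect cube.
  y = -2: RHS = -91 is not a perfect cube.
  y = 3: RHS = 259 is not a perfect cube.
  y = -3: RHS = -281 is not a perfect cube.
Continuing the search up to |y| = 35 finds no further solutions beyond those listed.
Collected solutions: (-1, 1).

Solutions (with |y| ≤ 35): (-1, 1).


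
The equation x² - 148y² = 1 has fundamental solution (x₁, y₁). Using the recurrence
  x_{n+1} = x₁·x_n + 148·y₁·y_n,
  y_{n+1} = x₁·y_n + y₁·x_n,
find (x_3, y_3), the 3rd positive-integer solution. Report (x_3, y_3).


Step 1: Find the fundamental solution (x₁, y₁) of x² - 148y² = 1.
  Expand √148 as a continued fraction. a₀ = ⌊√148⌋ = 12; iterate m_{k+1} = d_k·a_k − m_k, d_{k+1} = (148 − m_{k+1}²)/d_k, a_{k+1} = ⌊(a₀ + m_{k+1})/d_{k+1}⌋ (starting m₀ = 0, d₀ = 1), with convergents p_k = a_k·p_{k-1} + p_{k-2}, q_k = a_k·q_{k-1} + q_{k-2} (p₋₁ = 1, q₋₁ = 0):
  k = 0: a₀ = 12; p₀/q₀ = 12/1; p₀² − 148·q₀² = 144 − 148 = -4.
  k = 1: m = 12, d = 4, a = ⌊(12 + 12)/4⌋ = 6; p/q = (6·12 + 1)/(6·1 + 0) = 73/6; p² − 148·q² = 5329 − 5328 = 1.
  The first convergent with p² − 148·q² = 1 gives the fundamental solution (x₁, y₁) = (73, 6).
Step 2: Apply the recurrence (x_{n+1}, y_{n+1}) = (x₁x_n + 148y₁y_n, x₁y_n + y₁x_n) repeatedly.
  From (x_1, y_1) = (73, 6): x_2 = 73·73 + 148·6·6 = 10657; y_2 = 73·6 + 6·73 = 876.
  From (x_2, y_2) = (10657, 876): x_3 = 73·10657 + 148·6·876 = 1555849; y_3 = 73·876 + 6·10657 = 127890.
Step 3: Verify x_3² - 148·y_3² = 2420666110801 - 2420666110800 = 1 (should be 1). ✓

(x_1, y_1) = (73, 6); (x_3, y_3) = (1555849, 127890).


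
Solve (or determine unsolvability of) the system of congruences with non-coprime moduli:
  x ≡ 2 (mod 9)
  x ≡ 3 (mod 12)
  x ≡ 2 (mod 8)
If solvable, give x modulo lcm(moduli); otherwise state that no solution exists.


Moduli 9, 12, 8 are not pairwise coprime, so CRT works modulo lcm(m_i) when all pairwise compatibility conditions hold.
Pairwise compatibility: gcd(m_i, m_j) must divide a_i - a_j for every pair.
Merge one congruence at a time:
  Start: x ≡ 2 (mod 9).
  Combine with x ≡ 3 (mod 12): gcd(9, 12) = 3, and 3 - 2 = 1 is NOT divisible by 3.
    ⇒ system is inconsistent (no integer solution).

No solution (the system is inconsistent).


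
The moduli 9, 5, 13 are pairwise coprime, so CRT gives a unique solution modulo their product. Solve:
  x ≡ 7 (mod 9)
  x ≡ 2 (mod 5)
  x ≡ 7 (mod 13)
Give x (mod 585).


Moduli 9, 5, 13 are pairwise coprime; by CRT there is a unique solution modulo M = 9 · 5 · 13 = 585.
Solve pairwise, accumulating the modulus:
  Start with x ≡ 7 (mod 9).
  Combine with x ≡ 2 (mod 5): since gcd(9, 5) = 1, we get a unique residue mod 45.
    Write x = 7 + 9·t and substitute into x ≡ 2 (mod 5): 9·t ≡ 2 − 7 = -5 (mod 5).
    Reduce coefficients mod 5: 4·t ≡ 0 (mod 5).
    The inverse of 4 mod 5 is 4 (since 4·4 = 16 = 3·5 + 1), so t ≡ 4·0 = 0 ≡ 0 (mod 5).
    Then x = 7 + 9·0 = 7, valid modulo lcm(9, 5) = 45: x ≡ 7 (mod 45).
  Combine with x ≡ 7 (mod 13): since gcd(45, 13) = 1, we get a unique residue mod 585.
    Write x = 7 + 45·t and substitute into x ≡ 7 (mod 13): 45·t ≡ 7 − 7 = 0 (mod 13).
    Reduce coefficients mod 13: 6·t ≡ 0 (mod 13).
    The inverse of 6 mod 13 is 11 (since 6·11 = 66 = 5·13 + 1), so t ≡ 11·0 = 0 ≡ 0 (mod 13).
    Then x = 7 + 45·0 = 7, valid modulo lcm(45, 13) = 585: x ≡ 7 (mod 585).
Verify: 7 mod 9 = 7 ✓, 7 mod 5 = 2 ✓, 7 mod 13 = 7 ✓.

x ≡ 7 (mod 585).


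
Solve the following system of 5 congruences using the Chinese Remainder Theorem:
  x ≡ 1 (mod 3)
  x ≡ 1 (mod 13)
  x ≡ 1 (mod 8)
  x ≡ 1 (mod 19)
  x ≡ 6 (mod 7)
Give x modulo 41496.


Product of moduli M = 3 · 13 · 8 · 19 · 7 = 41496.
Merge one congruence at a time:
  Start: x ≡ 1 (mod 3).
  Combine with x ≡ 1 (mod 13); new modulus lcm = 39.
    Write x = 1 + 3·t and substitute into x ≡ 1 (mod 13): 3·t ≡ 1 − 1 = 0 (mod 13).
    The inverse of 3 mod 13 is 9 (since 3·9 = 27 = 2·13 + 1), so t ≡ 9·0 = 0 ≡ 0 (mod 13).
    Then x = 1 + 3·0 = 1, valid modulo lcm(3, 13) = 39: x ≡ 1 (mod 39).
  Combine with x ≡ 1 (mod 8); new modulus lcm = 312.
    Write x = 1 + 39·t and substitute into x ≡ 1 (mod 8): 39·t ≡ 1 − 1 = 0 (mod 8).
    Reduce coefficients mod 8: 7·t ≡ 0 (mod 8).
    The inverse of 7 mod 8 is 7 (since 7·7 = 49 = 6·8 + 1), so t ≡ 7·0 = 0 ≡ 0 (mod 8).
    Then x = 1 + 39·0 = 1, valid modulo lcm(39, 8) = 312: x ≡ 1 (mod 312).
  Combine with x ≡ 1 (mod 19); new modulus lcm = 5928.
    Write x = 1 + 312·t and substitute into x ≡ 1 (mod 19): 312·t ≡ 1 − 1 = 0 (mod 19).
    Reduce coefficients mod 19: 8·t ≡ 0 (mod 19).
    The inverse of 8 mod 19 is 12 (since 8·12 = 96 = 5·19 + 1), so t ≡ 12·0 = 0 ≡ 0 (mod 19).
    Then x = 1 + 312·0 = 1, valid modulo lcm(312, 19) = 5928: x ≡ 1 (mod 5928).
  Combine with x ≡ 6 (mod 7); new modulus lcm = 41496.
    Write x = 1 + 5928·t and substitute into x ≡ 6 (mod 7): 5928·t ≡ 6 − 1 = 5 (mod 7).
    Reduce coefficients mod 7: 6·t ≡ 5 (mod 7).
    The inverse of 6 mod 7 is 6 (since 6·6 = 36 = 5·7 + 1), so t ≡ 6·5 = 30 ≡ 2 (mod 7).
    Then x = 1 + 5928·2 = 11857, valid modulo lcm(5928, 7) = 41496: x ≡ 11857 (mod 41496).
Verify against each original: 11857 mod 3 = 1, 11857 mod 13 = 1, 11857 mod 8 = 1, 11857 mod 19 = 1, 11857 mod 7 = 6.

x ≡ 11857 (mod 41496).


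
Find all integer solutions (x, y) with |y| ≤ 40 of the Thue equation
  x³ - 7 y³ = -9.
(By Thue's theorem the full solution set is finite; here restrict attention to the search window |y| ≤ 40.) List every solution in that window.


The equation is x³ - 7y³ = -9. For fixed y, x³ = 7·y³ − 9, so a solution requires the RHS to be a perfect cube.
Strategy: iterate y from -40 to 40, compute RHS = 7·y³ − 9, and check whether it is a (positive or negative) perfect cube.
Check small values of y:
  y = 0: RHS = -9 is not a perfect cube.
  y = 1: RHS = -2 is not a perfect cube.
  y = -1: RHS = -16 is not a perfect cube.
  y = 2: RHS = 47 is not a perfect cube.
  y = -2: RHS = -65 is not a perfect cube.
  y = 3: RHS = 180 is not a perfect cube.
  y = -3: RHS = -198 is not a perfect cube.
Continuing the search up to |y| = 40 finds no solutions either.
No (x, y) in the scanned range satisfies the equation.

No integer solutions with |y| ≤ 40.


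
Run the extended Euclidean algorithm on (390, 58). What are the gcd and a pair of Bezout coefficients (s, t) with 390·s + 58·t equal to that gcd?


Euclidean algorithm on (390, 58) — divide until remainder is 0:
  390 = 6 · 58 + 42
  58 = 1 · 42 + 16
  42 = 2 · 16 + 10
  16 = 1 · 10 + 6
  10 = 1 · 6 + 4
  6 = 1 · 4 + 2
  4 = 2 · 2 + 0
gcd(390, 58) = 2.
Track Bezout coefficients alongside the remainders: start with r₀ = 390 = a·1 + b·0 (s = 1, t = 0) and r₁ = 58 = a·0 + b·1 (s = 0, t = 1); each new remainder r_{k+1} = r_{k-1} − q_k·r_k inherits s_{k+1} = s_{k-1} − q_k·s_k, t_{k+1} = t_{k-1} − q_k·t_k, so r_k = a·s_k + b·t_k at every step:
  q = 6: r = 42, s = 1 − 6·0 = 1, t = 0 − 6·1 = -6  (check: 390·1 + 58·(-6) = 42)
  q = 1: r = 16, s = 0 − 1·1 = -1, t = 1 − 1·(-6) = 7  (check: 390·(-1) + 58·7 = 16)
  q = 2: r = 10, s = 1 − 2·(-1) = 3, t = -6 − 2·7 = -20  (check: 390·3 + 58·(-20) = 10)
  q = 1: r = 6, s = -1 − 1·3 = -4, t = 7 − 1·(-20) = 27  (check: 390·(-4) + 58·27 = 6)
  q = 1: r = 4, s = 3 − 1·(-4) = 7, t = -20 − 1·27 = -47  (check: 390·7 + 58·(-47) = 4)
  q = 1: r = 2, s = -4 − 1·7 = -11, t = 27 − 1·(-47) = 74  (check: 390·(-11) + 58·74 = 2)
The row with r = 2 (the gcd) gives the Bezout coefficients s = -11, t = 74.
Result: 390 · (-11) + 58 · (74) = 2.

gcd(390, 58) = 2; s = -11, t = 74 (check: 390·(-11) + 58·74 = 2).


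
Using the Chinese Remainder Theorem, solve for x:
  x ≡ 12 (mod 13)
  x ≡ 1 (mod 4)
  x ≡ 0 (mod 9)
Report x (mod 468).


Moduli 13, 4, 9 are pairwise coprime; by CRT there is a unique solution modulo M = 13 · 4 · 9 = 468.
Solve pairwise, accumulating the modulus:
  Start with x ≡ 12 (mod 13).
  Combine with x ≡ 1 (mod 4): since gcd(13, 4) = 1, we get a unique residue mod 52.
    Write x = 12 + 13·t and substitute into x ≡ 1 (mod 4): 13·t ≡ 1 − 12 = -11 (mod 4).
    Reduce coefficients mod 4: 1·t ≡ 1 (mod 4).
    So t ≡ 1 (mod 4).
    Then x = 12 + 13·1 = 25, valid modulo lcm(13, 4) = 52: x ≡ 25 (mod 52).
  Combine with x ≡ 0 (mod 9): since gcd(52, 9) = 1, we get a unique residue mod 468.
    Write x = 25 + 52·t and substitute into x ≡ 0 (mod 9): 52·t ≡ 0 − 25 = -25 (mod 9).
    Reduce coefficients mod 9: 7·t ≡ 2 (mod 9).
    The inverse of 7 mod 9 is 4 (since 7·4 = 28 = 3·9 + 1), so t ≡ 4·2 = 8 ≡ 8 (mod 9).
    Then x = 25 + 52·8 = 441, valid modulo lcm(52, 9) = 468: x ≡ 441 (mod 468).
Verify: 441 mod 13 = 12 ✓, 441 mod 4 = 1 ✓, 441 mod 9 = 0 ✓.

x ≡ 441 (mod 468).


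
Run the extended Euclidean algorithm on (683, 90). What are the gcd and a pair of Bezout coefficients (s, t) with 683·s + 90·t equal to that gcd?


Euclidean algorithm on (683, 90) — divide until remainder is 0:
  683 = 7 · 90 + 53
  90 = 1 · 53 + 37
  53 = 1 · 37 + 16
  37 = 2 · 16 + 5
  16 = 3 · 5 + 1
  5 = 5 · 1 + 0
gcd(683, 90) = 1.
Track Bezout coefficients alongside the remainders: start with r₀ = 683 = a·1 + b·0 (s = 1, t = 0) and r₁ = 90 = a·0 + b·1 (s = 0, t = 1); each new remainder r_{k+1} = r_{k-1} − q_k·r_k inherits s_{k+1} = s_{k-1} − q_k·s_k, t_{k+1} = t_{k-1} − q_k·t_k, so r_k = a·s_k + b·t_k at every step:
  q = 7: r = 53, s = 1 − 7·0 = 1, t = 0 − 7·1 = -7  (check: 683·1 + 90·(-7) = 53)
  q = 1: r = 37, s = 0 − 1·1 = -1, t = 1 − 1·(-7) = 8  (check: 683·(-1) + 90·8 = 37)
  q = 1: r = 16, s = 1 − 1·(-1) = 2, t = -7 − 1·8 = -15  (check: 683·2 + 90·(-15) = 16)
  q = 2: r = 5, s = -1 − 2·2 = -5, t = 8 − 2·(-15) = 38  (check: 683·(-5) + 90·38 = 5)
  q = 3: r = 1, s = 2 − 3·(-5) = 17, t = -15 − 3·38 = -129  (check: 683·17 + 90·(-129) = 1)
The row with r = 1 (the gcd) gives the Bezout coefficients s = 17, t = -129.
Result: 683 · (17) + 90 · (-129) = 1.

gcd(683, 90) = 1; s = 17, t = -129 (check: 683·17 + 90·(-129) = 1).


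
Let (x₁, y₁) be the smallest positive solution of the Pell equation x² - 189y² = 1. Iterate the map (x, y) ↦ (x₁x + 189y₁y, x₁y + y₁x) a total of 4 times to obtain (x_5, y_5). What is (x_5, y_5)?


Step 1: Find the fundamental solution (x₁, y₁) of x² - 189y² = 1.
  Expand √189 as a continued fraction. a₀ = ⌊√189⌋ = 13; iterate m_{k+1} = d_k·a_k − m_k, d_{k+1} = (189 − m_{k+1}²)/d_k, a_{k+1} = ⌊(a₀ + m_{k+1})/d_{k+1}⌋ (starting m₀ = 0, d₀ = 1), with convergents p_k = a_k·p_{k-1} + p_{k-2}, q_k = a_k·q_{k-1} + q_{k-2} (p₋₁ = 1, q₋₁ = 0):
  k = 0: a₀ = 13; p₀/q₀ = 13/1; p₀² − 189·q₀² = 169 − 189 = -20.
  k = 1: m = 13, d = 20, a = ⌊(13 + 13)/20⌋ = 1; p/q = (1·13 + 1)/(1·1 + 0) = 14/1; p² − 189·q² = 196 − 189 = 7.
  k = 2: m = 7, d = 7, a = ⌊(13 + 7)/7⌋ = 2; p/q = (2·14 + 13)/(2·1 + 1) = 41/3; p² − 189·q² = 1681 − 1701 = -20.
  k = 3: m = 7, d = 20, a = ⌊(13 + 7)/20⌋ = 1; p/q = (1·41 + 14)/(1·3 + 1) = 55/4; p² − 189·q² = 3025 − 3024 = 1.
  The first convergent with p² − 189·q² = 1 gives the fundamental solution (x₁, y₁) = (55, 4).
Step 2: Apply the recurrence (x_{n+1}, y_{n+1}) = (x₁x_n + 189y₁y_n, x₁y_n + y₁x_n) repeatedly.
  From (x_1, y_1) = (55, 4): x_2 = 55·55 + 189·4·4 = 6049; y_2 = 55·4 + 4·55 = 440.
  From (x_2, y_2) = (6049, 440): x_3 = 55·6049 + 189·4·440 = 665335; y_3 = 55·440 + 4·6049 = 48396.
  From (x_3, y_3) = (665335, 48396): x_4 = 55·665335 + 189·4·48396 = 73180801; y_4 = 55·48396 + 4·665335 = 5323120.
  From (x_4, y_4) = (73180801, 5323120): x_5 = 55·73180801 + 189·4·5323120 = 8049222775; y_5 = 55·5323120 + 4·73180801 = 585494804.
Step 3: Verify x_5² - 189·y_5² = 64789987281578700625 - 64789987281578700624 = 1 (should be 1). ✓

(x_1, y_1) = (55, 4); (x_5, y_5) = (8049222775, 585494804).
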